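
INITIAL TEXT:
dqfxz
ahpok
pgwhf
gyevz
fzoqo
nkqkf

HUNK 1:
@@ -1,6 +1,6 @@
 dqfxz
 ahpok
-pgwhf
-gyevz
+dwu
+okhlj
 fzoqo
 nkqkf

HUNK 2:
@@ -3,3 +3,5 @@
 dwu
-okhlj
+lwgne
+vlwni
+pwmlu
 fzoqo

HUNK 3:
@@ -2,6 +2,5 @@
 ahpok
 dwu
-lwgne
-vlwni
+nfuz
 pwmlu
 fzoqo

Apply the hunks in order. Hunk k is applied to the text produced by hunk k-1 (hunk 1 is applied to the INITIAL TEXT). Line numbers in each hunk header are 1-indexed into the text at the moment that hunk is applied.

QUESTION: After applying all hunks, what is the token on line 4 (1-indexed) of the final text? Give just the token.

Hunk 1: at line 1 remove [pgwhf,gyevz] add [dwu,okhlj] -> 6 lines: dqfxz ahpok dwu okhlj fzoqo nkqkf
Hunk 2: at line 3 remove [okhlj] add [lwgne,vlwni,pwmlu] -> 8 lines: dqfxz ahpok dwu lwgne vlwni pwmlu fzoqo nkqkf
Hunk 3: at line 2 remove [lwgne,vlwni] add [nfuz] -> 7 lines: dqfxz ahpok dwu nfuz pwmlu fzoqo nkqkf
Final line 4: nfuz

Answer: nfuz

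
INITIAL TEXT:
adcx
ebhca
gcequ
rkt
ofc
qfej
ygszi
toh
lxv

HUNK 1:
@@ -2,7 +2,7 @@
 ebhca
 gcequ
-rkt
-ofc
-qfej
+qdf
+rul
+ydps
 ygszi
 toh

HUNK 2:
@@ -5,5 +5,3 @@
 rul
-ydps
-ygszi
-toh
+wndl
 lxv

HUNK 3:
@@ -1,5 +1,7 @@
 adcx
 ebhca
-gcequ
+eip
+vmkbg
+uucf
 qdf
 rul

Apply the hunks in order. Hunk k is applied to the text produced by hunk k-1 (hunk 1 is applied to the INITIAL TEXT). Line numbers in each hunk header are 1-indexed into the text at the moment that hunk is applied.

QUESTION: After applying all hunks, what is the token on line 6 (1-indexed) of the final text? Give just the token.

Answer: qdf

Derivation:
Hunk 1: at line 2 remove [rkt,ofc,qfej] add [qdf,rul,ydps] -> 9 lines: adcx ebhca gcequ qdf rul ydps ygszi toh lxv
Hunk 2: at line 5 remove [ydps,ygszi,toh] add [wndl] -> 7 lines: adcx ebhca gcequ qdf rul wndl lxv
Hunk 3: at line 1 remove [gcequ] add [eip,vmkbg,uucf] -> 9 lines: adcx ebhca eip vmkbg uucf qdf rul wndl lxv
Final line 6: qdf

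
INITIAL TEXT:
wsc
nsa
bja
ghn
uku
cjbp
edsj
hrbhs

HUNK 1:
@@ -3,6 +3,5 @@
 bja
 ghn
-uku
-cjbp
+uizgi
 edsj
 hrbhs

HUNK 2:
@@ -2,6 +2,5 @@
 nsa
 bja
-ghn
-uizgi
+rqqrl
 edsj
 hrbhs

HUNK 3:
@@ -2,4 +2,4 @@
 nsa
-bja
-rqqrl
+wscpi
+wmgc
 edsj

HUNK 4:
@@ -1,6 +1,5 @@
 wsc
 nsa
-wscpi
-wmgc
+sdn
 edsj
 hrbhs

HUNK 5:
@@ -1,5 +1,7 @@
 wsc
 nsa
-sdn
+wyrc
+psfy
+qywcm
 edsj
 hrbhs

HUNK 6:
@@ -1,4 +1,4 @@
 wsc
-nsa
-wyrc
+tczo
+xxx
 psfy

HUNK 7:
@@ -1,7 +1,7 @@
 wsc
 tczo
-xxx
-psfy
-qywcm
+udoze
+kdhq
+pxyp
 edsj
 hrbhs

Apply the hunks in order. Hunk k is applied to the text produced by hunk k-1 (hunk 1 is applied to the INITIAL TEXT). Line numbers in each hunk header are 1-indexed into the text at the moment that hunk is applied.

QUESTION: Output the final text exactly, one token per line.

Hunk 1: at line 3 remove [uku,cjbp] add [uizgi] -> 7 lines: wsc nsa bja ghn uizgi edsj hrbhs
Hunk 2: at line 2 remove [ghn,uizgi] add [rqqrl] -> 6 lines: wsc nsa bja rqqrl edsj hrbhs
Hunk 3: at line 2 remove [bja,rqqrl] add [wscpi,wmgc] -> 6 lines: wsc nsa wscpi wmgc edsj hrbhs
Hunk 4: at line 1 remove [wscpi,wmgc] add [sdn] -> 5 lines: wsc nsa sdn edsj hrbhs
Hunk 5: at line 1 remove [sdn] add [wyrc,psfy,qywcm] -> 7 lines: wsc nsa wyrc psfy qywcm edsj hrbhs
Hunk 6: at line 1 remove [nsa,wyrc] add [tczo,xxx] -> 7 lines: wsc tczo xxx psfy qywcm edsj hrbhs
Hunk 7: at line 1 remove [xxx,psfy,qywcm] add [udoze,kdhq,pxyp] -> 7 lines: wsc tczo udoze kdhq pxyp edsj hrbhs

Answer: wsc
tczo
udoze
kdhq
pxyp
edsj
hrbhs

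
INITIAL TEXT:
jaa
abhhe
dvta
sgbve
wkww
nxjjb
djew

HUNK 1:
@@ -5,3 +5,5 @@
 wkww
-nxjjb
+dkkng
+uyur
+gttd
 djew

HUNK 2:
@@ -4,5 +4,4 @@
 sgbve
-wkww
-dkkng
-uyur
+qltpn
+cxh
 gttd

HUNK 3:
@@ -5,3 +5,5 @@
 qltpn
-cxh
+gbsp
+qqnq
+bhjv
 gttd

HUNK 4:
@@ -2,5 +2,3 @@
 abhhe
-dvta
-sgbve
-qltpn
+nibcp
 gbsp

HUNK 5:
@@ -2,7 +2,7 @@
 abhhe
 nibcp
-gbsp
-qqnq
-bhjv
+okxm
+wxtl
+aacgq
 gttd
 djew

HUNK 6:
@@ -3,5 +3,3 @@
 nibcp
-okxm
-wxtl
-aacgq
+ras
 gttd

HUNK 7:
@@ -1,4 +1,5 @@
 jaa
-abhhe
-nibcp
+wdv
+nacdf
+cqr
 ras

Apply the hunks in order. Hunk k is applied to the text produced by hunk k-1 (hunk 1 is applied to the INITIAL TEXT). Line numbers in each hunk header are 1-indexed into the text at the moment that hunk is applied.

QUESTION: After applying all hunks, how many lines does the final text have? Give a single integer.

Hunk 1: at line 5 remove [nxjjb] add [dkkng,uyur,gttd] -> 9 lines: jaa abhhe dvta sgbve wkww dkkng uyur gttd djew
Hunk 2: at line 4 remove [wkww,dkkng,uyur] add [qltpn,cxh] -> 8 lines: jaa abhhe dvta sgbve qltpn cxh gttd djew
Hunk 3: at line 5 remove [cxh] add [gbsp,qqnq,bhjv] -> 10 lines: jaa abhhe dvta sgbve qltpn gbsp qqnq bhjv gttd djew
Hunk 4: at line 2 remove [dvta,sgbve,qltpn] add [nibcp] -> 8 lines: jaa abhhe nibcp gbsp qqnq bhjv gttd djew
Hunk 5: at line 2 remove [gbsp,qqnq,bhjv] add [okxm,wxtl,aacgq] -> 8 lines: jaa abhhe nibcp okxm wxtl aacgq gttd djew
Hunk 6: at line 3 remove [okxm,wxtl,aacgq] add [ras] -> 6 lines: jaa abhhe nibcp ras gttd djew
Hunk 7: at line 1 remove [abhhe,nibcp] add [wdv,nacdf,cqr] -> 7 lines: jaa wdv nacdf cqr ras gttd djew
Final line count: 7

Answer: 7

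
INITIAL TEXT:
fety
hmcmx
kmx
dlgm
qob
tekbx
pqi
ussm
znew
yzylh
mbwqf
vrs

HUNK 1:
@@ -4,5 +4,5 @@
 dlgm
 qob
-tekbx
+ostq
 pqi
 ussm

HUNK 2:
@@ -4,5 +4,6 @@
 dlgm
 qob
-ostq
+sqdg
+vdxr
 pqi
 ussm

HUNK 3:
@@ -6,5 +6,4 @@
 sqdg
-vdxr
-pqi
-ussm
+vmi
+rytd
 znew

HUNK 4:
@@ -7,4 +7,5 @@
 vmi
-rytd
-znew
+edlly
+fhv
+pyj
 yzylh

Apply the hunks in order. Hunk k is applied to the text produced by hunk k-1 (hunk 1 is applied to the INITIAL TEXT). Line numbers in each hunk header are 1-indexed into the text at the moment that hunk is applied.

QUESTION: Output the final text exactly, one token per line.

Hunk 1: at line 4 remove [tekbx] add [ostq] -> 12 lines: fety hmcmx kmx dlgm qob ostq pqi ussm znew yzylh mbwqf vrs
Hunk 2: at line 4 remove [ostq] add [sqdg,vdxr] -> 13 lines: fety hmcmx kmx dlgm qob sqdg vdxr pqi ussm znew yzylh mbwqf vrs
Hunk 3: at line 6 remove [vdxr,pqi,ussm] add [vmi,rytd] -> 12 lines: fety hmcmx kmx dlgm qob sqdg vmi rytd znew yzylh mbwqf vrs
Hunk 4: at line 7 remove [rytd,znew] add [edlly,fhv,pyj] -> 13 lines: fety hmcmx kmx dlgm qob sqdg vmi edlly fhv pyj yzylh mbwqf vrs

Answer: fety
hmcmx
kmx
dlgm
qob
sqdg
vmi
edlly
fhv
pyj
yzylh
mbwqf
vrs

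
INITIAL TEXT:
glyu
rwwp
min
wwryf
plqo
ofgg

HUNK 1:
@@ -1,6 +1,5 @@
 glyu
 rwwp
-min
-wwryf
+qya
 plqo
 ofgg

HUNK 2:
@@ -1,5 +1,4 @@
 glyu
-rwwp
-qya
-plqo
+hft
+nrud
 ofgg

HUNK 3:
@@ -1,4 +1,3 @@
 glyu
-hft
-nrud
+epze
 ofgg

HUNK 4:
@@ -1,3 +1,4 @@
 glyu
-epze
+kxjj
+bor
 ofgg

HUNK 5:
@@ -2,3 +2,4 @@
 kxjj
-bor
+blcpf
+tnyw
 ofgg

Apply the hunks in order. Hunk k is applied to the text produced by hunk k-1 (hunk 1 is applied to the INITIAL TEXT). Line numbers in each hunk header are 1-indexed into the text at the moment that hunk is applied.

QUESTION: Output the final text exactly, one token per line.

Answer: glyu
kxjj
blcpf
tnyw
ofgg

Derivation:
Hunk 1: at line 1 remove [min,wwryf] add [qya] -> 5 lines: glyu rwwp qya plqo ofgg
Hunk 2: at line 1 remove [rwwp,qya,plqo] add [hft,nrud] -> 4 lines: glyu hft nrud ofgg
Hunk 3: at line 1 remove [hft,nrud] add [epze] -> 3 lines: glyu epze ofgg
Hunk 4: at line 1 remove [epze] add [kxjj,bor] -> 4 lines: glyu kxjj bor ofgg
Hunk 5: at line 2 remove [bor] add [blcpf,tnyw] -> 5 lines: glyu kxjj blcpf tnyw ofgg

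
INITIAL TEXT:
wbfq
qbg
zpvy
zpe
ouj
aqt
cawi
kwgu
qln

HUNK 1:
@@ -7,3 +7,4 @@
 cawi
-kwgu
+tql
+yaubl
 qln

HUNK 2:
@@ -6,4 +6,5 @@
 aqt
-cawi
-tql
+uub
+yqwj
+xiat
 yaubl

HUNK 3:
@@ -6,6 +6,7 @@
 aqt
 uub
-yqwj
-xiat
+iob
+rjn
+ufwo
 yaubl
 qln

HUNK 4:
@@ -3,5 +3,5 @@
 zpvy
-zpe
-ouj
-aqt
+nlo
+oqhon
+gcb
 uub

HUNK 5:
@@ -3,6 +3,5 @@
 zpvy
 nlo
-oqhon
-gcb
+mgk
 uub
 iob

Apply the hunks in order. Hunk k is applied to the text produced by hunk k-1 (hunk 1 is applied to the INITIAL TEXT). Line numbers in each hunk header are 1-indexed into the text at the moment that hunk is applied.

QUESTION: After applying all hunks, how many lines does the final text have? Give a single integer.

Hunk 1: at line 7 remove [kwgu] add [tql,yaubl] -> 10 lines: wbfq qbg zpvy zpe ouj aqt cawi tql yaubl qln
Hunk 2: at line 6 remove [cawi,tql] add [uub,yqwj,xiat] -> 11 lines: wbfq qbg zpvy zpe ouj aqt uub yqwj xiat yaubl qln
Hunk 3: at line 6 remove [yqwj,xiat] add [iob,rjn,ufwo] -> 12 lines: wbfq qbg zpvy zpe ouj aqt uub iob rjn ufwo yaubl qln
Hunk 4: at line 3 remove [zpe,ouj,aqt] add [nlo,oqhon,gcb] -> 12 lines: wbfq qbg zpvy nlo oqhon gcb uub iob rjn ufwo yaubl qln
Hunk 5: at line 3 remove [oqhon,gcb] add [mgk] -> 11 lines: wbfq qbg zpvy nlo mgk uub iob rjn ufwo yaubl qln
Final line count: 11

Answer: 11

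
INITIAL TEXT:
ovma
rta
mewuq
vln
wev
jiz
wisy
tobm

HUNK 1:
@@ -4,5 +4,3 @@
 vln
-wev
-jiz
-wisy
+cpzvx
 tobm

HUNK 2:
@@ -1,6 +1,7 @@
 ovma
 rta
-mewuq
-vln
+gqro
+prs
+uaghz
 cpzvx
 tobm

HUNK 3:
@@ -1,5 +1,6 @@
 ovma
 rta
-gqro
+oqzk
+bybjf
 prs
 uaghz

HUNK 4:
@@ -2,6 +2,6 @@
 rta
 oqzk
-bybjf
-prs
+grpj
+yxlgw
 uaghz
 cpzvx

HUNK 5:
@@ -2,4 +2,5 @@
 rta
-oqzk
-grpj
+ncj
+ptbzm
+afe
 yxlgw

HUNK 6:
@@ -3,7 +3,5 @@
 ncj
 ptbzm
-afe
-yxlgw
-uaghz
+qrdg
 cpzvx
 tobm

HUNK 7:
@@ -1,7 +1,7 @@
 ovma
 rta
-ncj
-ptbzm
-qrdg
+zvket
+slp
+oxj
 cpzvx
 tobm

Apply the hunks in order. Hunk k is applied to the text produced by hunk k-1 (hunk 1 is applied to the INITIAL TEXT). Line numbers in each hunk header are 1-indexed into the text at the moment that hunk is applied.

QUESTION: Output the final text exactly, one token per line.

Hunk 1: at line 4 remove [wev,jiz,wisy] add [cpzvx] -> 6 lines: ovma rta mewuq vln cpzvx tobm
Hunk 2: at line 1 remove [mewuq,vln] add [gqro,prs,uaghz] -> 7 lines: ovma rta gqro prs uaghz cpzvx tobm
Hunk 3: at line 1 remove [gqro] add [oqzk,bybjf] -> 8 lines: ovma rta oqzk bybjf prs uaghz cpzvx tobm
Hunk 4: at line 2 remove [bybjf,prs] add [grpj,yxlgw] -> 8 lines: ovma rta oqzk grpj yxlgw uaghz cpzvx tobm
Hunk 5: at line 2 remove [oqzk,grpj] add [ncj,ptbzm,afe] -> 9 lines: ovma rta ncj ptbzm afe yxlgw uaghz cpzvx tobm
Hunk 6: at line 3 remove [afe,yxlgw,uaghz] add [qrdg] -> 7 lines: ovma rta ncj ptbzm qrdg cpzvx tobm
Hunk 7: at line 1 remove [ncj,ptbzm,qrdg] add [zvket,slp,oxj] -> 7 lines: ovma rta zvket slp oxj cpzvx tobm

Answer: ovma
rta
zvket
slp
oxj
cpzvx
tobm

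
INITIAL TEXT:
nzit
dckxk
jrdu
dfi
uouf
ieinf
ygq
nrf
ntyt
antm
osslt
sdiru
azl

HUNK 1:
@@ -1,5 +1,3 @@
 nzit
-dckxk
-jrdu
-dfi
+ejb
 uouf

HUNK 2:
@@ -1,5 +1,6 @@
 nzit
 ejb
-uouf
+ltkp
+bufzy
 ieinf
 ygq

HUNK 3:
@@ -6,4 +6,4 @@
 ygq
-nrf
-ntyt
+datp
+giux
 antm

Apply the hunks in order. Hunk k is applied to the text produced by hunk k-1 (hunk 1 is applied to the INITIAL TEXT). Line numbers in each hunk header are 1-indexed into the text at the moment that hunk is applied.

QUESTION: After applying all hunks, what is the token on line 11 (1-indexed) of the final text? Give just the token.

Hunk 1: at line 1 remove [dckxk,jrdu,dfi] add [ejb] -> 11 lines: nzit ejb uouf ieinf ygq nrf ntyt antm osslt sdiru azl
Hunk 2: at line 1 remove [uouf] add [ltkp,bufzy] -> 12 lines: nzit ejb ltkp bufzy ieinf ygq nrf ntyt antm osslt sdiru azl
Hunk 3: at line 6 remove [nrf,ntyt] add [datp,giux] -> 12 lines: nzit ejb ltkp bufzy ieinf ygq datp giux antm osslt sdiru azl
Final line 11: sdiru

Answer: sdiru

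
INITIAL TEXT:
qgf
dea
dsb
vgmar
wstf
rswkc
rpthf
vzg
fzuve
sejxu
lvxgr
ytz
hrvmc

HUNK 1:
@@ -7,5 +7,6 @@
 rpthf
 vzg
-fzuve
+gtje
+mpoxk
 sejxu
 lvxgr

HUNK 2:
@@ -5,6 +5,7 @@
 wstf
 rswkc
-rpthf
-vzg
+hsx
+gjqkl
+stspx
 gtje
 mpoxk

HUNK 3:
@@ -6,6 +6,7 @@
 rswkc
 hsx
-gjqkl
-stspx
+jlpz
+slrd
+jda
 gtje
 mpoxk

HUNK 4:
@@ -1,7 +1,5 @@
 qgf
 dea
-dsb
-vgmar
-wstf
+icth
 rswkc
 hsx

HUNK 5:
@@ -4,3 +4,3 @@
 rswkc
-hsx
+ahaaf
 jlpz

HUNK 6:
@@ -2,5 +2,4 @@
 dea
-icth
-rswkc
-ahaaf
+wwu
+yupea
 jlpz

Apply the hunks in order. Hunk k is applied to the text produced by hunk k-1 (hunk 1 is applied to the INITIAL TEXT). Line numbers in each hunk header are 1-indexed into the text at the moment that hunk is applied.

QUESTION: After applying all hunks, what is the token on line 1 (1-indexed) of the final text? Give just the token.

Hunk 1: at line 7 remove [fzuve] add [gtje,mpoxk] -> 14 lines: qgf dea dsb vgmar wstf rswkc rpthf vzg gtje mpoxk sejxu lvxgr ytz hrvmc
Hunk 2: at line 5 remove [rpthf,vzg] add [hsx,gjqkl,stspx] -> 15 lines: qgf dea dsb vgmar wstf rswkc hsx gjqkl stspx gtje mpoxk sejxu lvxgr ytz hrvmc
Hunk 3: at line 6 remove [gjqkl,stspx] add [jlpz,slrd,jda] -> 16 lines: qgf dea dsb vgmar wstf rswkc hsx jlpz slrd jda gtje mpoxk sejxu lvxgr ytz hrvmc
Hunk 4: at line 1 remove [dsb,vgmar,wstf] add [icth] -> 14 lines: qgf dea icth rswkc hsx jlpz slrd jda gtje mpoxk sejxu lvxgr ytz hrvmc
Hunk 5: at line 4 remove [hsx] add [ahaaf] -> 14 lines: qgf dea icth rswkc ahaaf jlpz slrd jda gtje mpoxk sejxu lvxgr ytz hrvmc
Hunk 6: at line 2 remove [icth,rswkc,ahaaf] add [wwu,yupea] -> 13 lines: qgf dea wwu yupea jlpz slrd jda gtje mpoxk sejxu lvxgr ytz hrvmc
Final line 1: qgf

Answer: qgf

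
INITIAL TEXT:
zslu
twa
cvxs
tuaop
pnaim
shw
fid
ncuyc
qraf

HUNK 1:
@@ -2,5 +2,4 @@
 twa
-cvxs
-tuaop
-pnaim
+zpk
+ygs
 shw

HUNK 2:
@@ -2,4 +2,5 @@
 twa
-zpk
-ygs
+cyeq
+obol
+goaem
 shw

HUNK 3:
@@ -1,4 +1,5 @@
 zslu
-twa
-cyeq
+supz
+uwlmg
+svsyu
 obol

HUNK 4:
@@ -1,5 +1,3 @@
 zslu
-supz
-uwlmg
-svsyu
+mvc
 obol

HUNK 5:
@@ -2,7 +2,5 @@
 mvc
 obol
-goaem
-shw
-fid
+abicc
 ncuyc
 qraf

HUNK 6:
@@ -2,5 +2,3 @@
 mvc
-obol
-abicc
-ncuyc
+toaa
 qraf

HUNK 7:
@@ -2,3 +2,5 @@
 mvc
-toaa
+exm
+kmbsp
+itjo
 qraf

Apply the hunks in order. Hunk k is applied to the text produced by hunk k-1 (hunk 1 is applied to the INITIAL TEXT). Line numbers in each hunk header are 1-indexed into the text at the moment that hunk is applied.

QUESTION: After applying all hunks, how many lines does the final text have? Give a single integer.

Hunk 1: at line 2 remove [cvxs,tuaop,pnaim] add [zpk,ygs] -> 8 lines: zslu twa zpk ygs shw fid ncuyc qraf
Hunk 2: at line 2 remove [zpk,ygs] add [cyeq,obol,goaem] -> 9 lines: zslu twa cyeq obol goaem shw fid ncuyc qraf
Hunk 3: at line 1 remove [twa,cyeq] add [supz,uwlmg,svsyu] -> 10 lines: zslu supz uwlmg svsyu obol goaem shw fid ncuyc qraf
Hunk 4: at line 1 remove [supz,uwlmg,svsyu] add [mvc] -> 8 lines: zslu mvc obol goaem shw fid ncuyc qraf
Hunk 5: at line 2 remove [goaem,shw,fid] add [abicc] -> 6 lines: zslu mvc obol abicc ncuyc qraf
Hunk 6: at line 2 remove [obol,abicc,ncuyc] add [toaa] -> 4 lines: zslu mvc toaa qraf
Hunk 7: at line 2 remove [toaa] add [exm,kmbsp,itjo] -> 6 lines: zslu mvc exm kmbsp itjo qraf
Final line count: 6

Answer: 6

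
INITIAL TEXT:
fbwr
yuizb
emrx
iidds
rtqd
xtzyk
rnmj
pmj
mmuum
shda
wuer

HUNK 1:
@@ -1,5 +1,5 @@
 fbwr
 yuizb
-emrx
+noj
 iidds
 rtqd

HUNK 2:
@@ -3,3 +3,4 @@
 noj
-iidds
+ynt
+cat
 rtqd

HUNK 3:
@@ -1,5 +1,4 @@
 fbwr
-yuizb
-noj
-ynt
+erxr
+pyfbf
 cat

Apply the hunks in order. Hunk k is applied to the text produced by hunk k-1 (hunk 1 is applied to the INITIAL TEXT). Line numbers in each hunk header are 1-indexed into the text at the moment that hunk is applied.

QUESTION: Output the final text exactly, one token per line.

Hunk 1: at line 1 remove [emrx] add [noj] -> 11 lines: fbwr yuizb noj iidds rtqd xtzyk rnmj pmj mmuum shda wuer
Hunk 2: at line 3 remove [iidds] add [ynt,cat] -> 12 lines: fbwr yuizb noj ynt cat rtqd xtzyk rnmj pmj mmuum shda wuer
Hunk 3: at line 1 remove [yuizb,noj,ynt] add [erxr,pyfbf] -> 11 lines: fbwr erxr pyfbf cat rtqd xtzyk rnmj pmj mmuum shda wuer

Answer: fbwr
erxr
pyfbf
cat
rtqd
xtzyk
rnmj
pmj
mmuum
shda
wuer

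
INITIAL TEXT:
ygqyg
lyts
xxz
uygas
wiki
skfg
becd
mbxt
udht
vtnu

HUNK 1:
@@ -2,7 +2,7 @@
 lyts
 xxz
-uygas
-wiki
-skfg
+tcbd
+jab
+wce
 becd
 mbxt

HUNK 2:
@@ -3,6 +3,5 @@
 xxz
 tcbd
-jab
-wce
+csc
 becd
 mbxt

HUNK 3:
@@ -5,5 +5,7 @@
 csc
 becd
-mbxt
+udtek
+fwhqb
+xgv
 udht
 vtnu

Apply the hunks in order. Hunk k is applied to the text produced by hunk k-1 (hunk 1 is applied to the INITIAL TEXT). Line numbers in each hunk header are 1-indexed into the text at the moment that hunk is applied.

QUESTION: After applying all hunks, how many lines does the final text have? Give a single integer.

Answer: 11

Derivation:
Hunk 1: at line 2 remove [uygas,wiki,skfg] add [tcbd,jab,wce] -> 10 lines: ygqyg lyts xxz tcbd jab wce becd mbxt udht vtnu
Hunk 2: at line 3 remove [jab,wce] add [csc] -> 9 lines: ygqyg lyts xxz tcbd csc becd mbxt udht vtnu
Hunk 3: at line 5 remove [mbxt] add [udtek,fwhqb,xgv] -> 11 lines: ygqyg lyts xxz tcbd csc becd udtek fwhqb xgv udht vtnu
Final line count: 11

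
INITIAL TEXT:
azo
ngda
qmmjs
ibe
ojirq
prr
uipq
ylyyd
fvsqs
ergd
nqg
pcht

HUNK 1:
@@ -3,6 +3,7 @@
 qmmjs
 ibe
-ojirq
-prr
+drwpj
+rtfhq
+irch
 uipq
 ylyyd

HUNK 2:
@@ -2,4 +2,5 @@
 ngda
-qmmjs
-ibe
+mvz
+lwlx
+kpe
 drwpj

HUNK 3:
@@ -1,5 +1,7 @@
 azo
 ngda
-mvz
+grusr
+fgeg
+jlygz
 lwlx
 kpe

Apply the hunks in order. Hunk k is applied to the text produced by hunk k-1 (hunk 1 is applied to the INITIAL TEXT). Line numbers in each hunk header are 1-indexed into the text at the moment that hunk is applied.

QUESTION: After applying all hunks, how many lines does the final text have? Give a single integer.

Hunk 1: at line 3 remove [ojirq,prr] add [drwpj,rtfhq,irch] -> 13 lines: azo ngda qmmjs ibe drwpj rtfhq irch uipq ylyyd fvsqs ergd nqg pcht
Hunk 2: at line 2 remove [qmmjs,ibe] add [mvz,lwlx,kpe] -> 14 lines: azo ngda mvz lwlx kpe drwpj rtfhq irch uipq ylyyd fvsqs ergd nqg pcht
Hunk 3: at line 1 remove [mvz] add [grusr,fgeg,jlygz] -> 16 lines: azo ngda grusr fgeg jlygz lwlx kpe drwpj rtfhq irch uipq ylyyd fvsqs ergd nqg pcht
Final line count: 16

Answer: 16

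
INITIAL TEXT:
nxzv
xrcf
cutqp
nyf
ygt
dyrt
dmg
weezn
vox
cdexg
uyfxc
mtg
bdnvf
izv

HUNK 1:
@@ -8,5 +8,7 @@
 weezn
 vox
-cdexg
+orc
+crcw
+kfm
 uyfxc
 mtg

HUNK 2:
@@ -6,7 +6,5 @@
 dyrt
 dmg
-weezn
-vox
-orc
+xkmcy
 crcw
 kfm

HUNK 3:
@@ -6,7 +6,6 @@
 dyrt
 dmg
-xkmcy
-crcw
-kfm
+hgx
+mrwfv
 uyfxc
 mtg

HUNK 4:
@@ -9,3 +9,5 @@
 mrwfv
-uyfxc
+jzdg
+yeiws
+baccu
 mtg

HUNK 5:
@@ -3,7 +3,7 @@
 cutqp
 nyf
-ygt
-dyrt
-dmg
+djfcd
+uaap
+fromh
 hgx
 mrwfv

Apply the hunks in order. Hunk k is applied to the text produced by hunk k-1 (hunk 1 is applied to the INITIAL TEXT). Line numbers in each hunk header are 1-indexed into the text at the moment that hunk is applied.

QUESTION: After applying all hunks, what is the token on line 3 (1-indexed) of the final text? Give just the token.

Hunk 1: at line 8 remove [cdexg] add [orc,crcw,kfm] -> 16 lines: nxzv xrcf cutqp nyf ygt dyrt dmg weezn vox orc crcw kfm uyfxc mtg bdnvf izv
Hunk 2: at line 6 remove [weezn,vox,orc] add [xkmcy] -> 14 lines: nxzv xrcf cutqp nyf ygt dyrt dmg xkmcy crcw kfm uyfxc mtg bdnvf izv
Hunk 3: at line 6 remove [xkmcy,crcw,kfm] add [hgx,mrwfv] -> 13 lines: nxzv xrcf cutqp nyf ygt dyrt dmg hgx mrwfv uyfxc mtg bdnvf izv
Hunk 4: at line 9 remove [uyfxc] add [jzdg,yeiws,baccu] -> 15 lines: nxzv xrcf cutqp nyf ygt dyrt dmg hgx mrwfv jzdg yeiws baccu mtg bdnvf izv
Hunk 5: at line 3 remove [ygt,dyrt,dmg] add [djfcd,uaap,fromh] -> 15 lines: nxzv xrcf cutqp nyf djfcd uaap fromh hgx mrwfv jzdg yeiws baccu mtg bdnvf izv
Final line 3: cutqp

Answer: cutqp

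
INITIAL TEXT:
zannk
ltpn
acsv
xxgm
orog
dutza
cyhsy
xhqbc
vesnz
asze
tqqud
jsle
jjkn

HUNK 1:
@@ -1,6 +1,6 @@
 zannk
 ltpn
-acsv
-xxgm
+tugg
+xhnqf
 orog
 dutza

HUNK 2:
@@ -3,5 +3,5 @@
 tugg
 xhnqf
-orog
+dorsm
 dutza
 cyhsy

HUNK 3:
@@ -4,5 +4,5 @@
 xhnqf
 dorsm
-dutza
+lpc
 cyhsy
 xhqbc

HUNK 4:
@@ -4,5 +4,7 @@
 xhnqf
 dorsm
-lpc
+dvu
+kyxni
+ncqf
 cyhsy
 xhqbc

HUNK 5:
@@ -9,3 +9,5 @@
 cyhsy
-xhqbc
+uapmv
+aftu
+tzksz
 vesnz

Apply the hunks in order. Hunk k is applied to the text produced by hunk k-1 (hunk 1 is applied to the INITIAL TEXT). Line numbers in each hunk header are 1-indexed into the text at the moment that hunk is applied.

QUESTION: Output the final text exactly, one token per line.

Hunk 1: at line 1 remove [acsv,xxgm] add [tugg,xhnqf] -> 13 lines: zannk ltpn tugg xhnqf orog dutza cyhsy xhqbc vesnz asze tqqud jsle jjkn
Hunk 2: at line 3 remove [orog] add [dorsm] -> 13 lines: zannk ltpn tugg xhnqf dorsm dutza cyhsy xhqbc vesnz asze tqqud jsle jjkn
Hunk 3: at line 4 remove [dutza] add [lpc] -> 13 lines: zannk ltpn tugg xhnqf dorsm lpc cyhsy xhqbc vesnz asze tqqud jsle jjkn
Hunk 4: at line 4 remove [lpc] add [dvu,kyxni,ncqf] -> 15 lines: zannk ltpn tugg xhnqf dorsm dvu kyxni ncqf cyhsy xhqbc vesnz asze tqqud jsle jjkn
Hunk 5: at line 9 remove [xhqbc] add [uapmv,aftu,tzksz] -> 17 lines: zannk ltpn tugg xhnqf dorsm dvu kyxni ncqf cyhsy uapmv aftu tzksz vesnz asze tqqud jsle jjkn

Answer: zannk
ltpn
tugg
xhnqf
dorsm
dvu
kyxni
ncqf
cyhsy
uapmv
aftu
tzksz
vesnz
asze
tqqud
jsle
jjkn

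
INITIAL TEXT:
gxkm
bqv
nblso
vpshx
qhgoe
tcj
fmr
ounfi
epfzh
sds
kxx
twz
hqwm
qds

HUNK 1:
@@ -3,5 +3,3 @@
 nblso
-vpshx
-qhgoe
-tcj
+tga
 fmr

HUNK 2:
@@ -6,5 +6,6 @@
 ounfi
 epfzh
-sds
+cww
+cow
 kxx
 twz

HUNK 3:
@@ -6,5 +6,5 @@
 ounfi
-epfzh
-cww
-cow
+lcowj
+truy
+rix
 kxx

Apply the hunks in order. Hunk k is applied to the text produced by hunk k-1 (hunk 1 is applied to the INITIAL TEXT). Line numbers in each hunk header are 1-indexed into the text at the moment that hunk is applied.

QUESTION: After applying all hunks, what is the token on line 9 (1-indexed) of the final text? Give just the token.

Answer: rix

Derivation:
Hunk 1: at line 3 remove [vpshx,qhgoe,tcj] add [tga] -> 12 lines: gxkm bqv nblso tga fmr ounfi epfzh sds kxx twz hqwm qds
Hunk 2: at line 6 remove [sds] add [cww,cow] -> 13 lines: gxkm bqv nblso tga fmr ounfi epfzh cww cow kxx twz hqwm qds
Hunk 3: at line 6 remove [epfzh,cww,cow] add [lcowj,truy,rix] -> 13 lines: gxkm bqv nblso tga fmr ounfi lcowj truy rix kxx twz hqwm qds
Final line 9: rix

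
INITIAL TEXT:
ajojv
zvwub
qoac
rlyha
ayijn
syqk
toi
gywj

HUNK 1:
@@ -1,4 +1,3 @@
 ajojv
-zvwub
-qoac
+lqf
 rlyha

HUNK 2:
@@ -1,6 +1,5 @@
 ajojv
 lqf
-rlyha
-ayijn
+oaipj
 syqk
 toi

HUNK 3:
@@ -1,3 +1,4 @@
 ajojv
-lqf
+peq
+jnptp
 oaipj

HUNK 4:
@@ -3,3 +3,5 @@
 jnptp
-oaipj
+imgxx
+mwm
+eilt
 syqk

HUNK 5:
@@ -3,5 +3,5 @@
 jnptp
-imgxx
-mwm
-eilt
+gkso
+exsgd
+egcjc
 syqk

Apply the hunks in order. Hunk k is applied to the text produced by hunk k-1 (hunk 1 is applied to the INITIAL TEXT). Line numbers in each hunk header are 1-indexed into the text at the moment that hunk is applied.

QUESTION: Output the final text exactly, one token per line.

Hunk 1: at line 1 remove [zvwub,qoac] add [lqf] -> 7 lines: ajojv lqf rlyha ayijn syqk toi gywj
Hunk 2: at line 1 remove [rlyha,ayijn] add [oaipj] -> 6 lines: ajojv lqf oaipj syqk toi gywj
Hunk 3: at line 1 remove [lqf] add [peq,jnptp] -> 7 lines: ajojv peq jnptp oaipj syqk toi gywj
Hunk 4: at line 3 remove [oaipj] add [imgxx,mwm,eilt] -> 9 lines: ajojv peq jnptp imgxx mwm eilt syqk toi gywj
Hunk 5: at line 3 remove [imgxx,mwm,eilt] add [gkso,exsgd,egcjc] -> 9 lines: ajojv peq jnptp gkso exsgd egcjc syqk toi gywj

Answer: ajojv
peq
jnptp
gkso
exsgd
egcjc
syqk
toi
gywj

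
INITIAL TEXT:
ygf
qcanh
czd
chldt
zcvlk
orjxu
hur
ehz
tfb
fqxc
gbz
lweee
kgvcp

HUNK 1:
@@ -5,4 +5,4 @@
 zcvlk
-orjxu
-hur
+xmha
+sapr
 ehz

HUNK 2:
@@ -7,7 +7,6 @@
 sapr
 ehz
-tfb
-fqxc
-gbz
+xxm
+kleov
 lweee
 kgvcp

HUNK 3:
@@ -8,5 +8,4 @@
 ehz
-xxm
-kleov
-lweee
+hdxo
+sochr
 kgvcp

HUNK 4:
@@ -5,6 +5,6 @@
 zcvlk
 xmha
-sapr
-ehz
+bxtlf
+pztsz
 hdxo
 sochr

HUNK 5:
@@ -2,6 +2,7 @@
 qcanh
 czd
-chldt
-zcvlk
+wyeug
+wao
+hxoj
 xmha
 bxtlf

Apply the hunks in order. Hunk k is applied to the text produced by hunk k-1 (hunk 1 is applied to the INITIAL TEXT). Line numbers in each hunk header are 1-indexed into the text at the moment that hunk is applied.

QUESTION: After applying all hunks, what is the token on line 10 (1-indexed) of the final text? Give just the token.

Answer: hdxo

Derivation:
Hunk 1: at line 5 remove [orjxu,hur] add [xmha,sapr] -> 13 lines: ygf qcanh czd chldt zcvlk xmha sapr ehz tfb fqxc gbz lweee kgvcp
Hunk 2: at line 7 remove [tfb,fqxc,gbz] add [xxm,kleov] -> 12 lines: ygf qcanh czd chldt zcvlk xmha sapr ehz xxm kleov lweee kgvcp
Hunk 3: at line 8 remove [xxm,kleov,lweee] add [hdxo,sochr] -> 11 lines: ygf qcanh czd chldt zcvlk xmha sapr ehz hdxo sochr kgvcp
Hunk 4: at line 5 remove [sapr,ehz] add [bxtlf,pztsz] -> 11 lines: ygf qcanh czd chldt zcvlk xmha bxtlf pztsz hdxo sochr kgvcp
Hunk 5: at line 2 remove [chldt,zcvlk] add [wyeug,wao,hxoj] -> 12 lines: ygf qcanh czd wyeug wao hxoj xmha bxtlf pztsz hdxo sochr kgvcp
Final line 10: hdxo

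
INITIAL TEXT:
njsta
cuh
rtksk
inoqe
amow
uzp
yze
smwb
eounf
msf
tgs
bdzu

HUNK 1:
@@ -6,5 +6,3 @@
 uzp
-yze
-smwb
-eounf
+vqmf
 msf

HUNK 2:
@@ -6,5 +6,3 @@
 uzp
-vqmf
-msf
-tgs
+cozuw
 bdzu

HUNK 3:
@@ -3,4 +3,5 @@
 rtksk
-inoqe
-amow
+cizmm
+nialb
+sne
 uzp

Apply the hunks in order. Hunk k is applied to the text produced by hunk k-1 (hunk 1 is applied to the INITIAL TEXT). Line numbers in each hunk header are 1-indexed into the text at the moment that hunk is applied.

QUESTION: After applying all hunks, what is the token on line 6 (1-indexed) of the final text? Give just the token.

Answer: sne

Derivation:
Hunk 1: at line 6 remove [yze,smwb,eounf] add [vqmf] -> 10 lines: njsta cuh rtksk inoqe amow uzp vqmf msf tgs bdzu
Hunk 2: at line 6 remove [vqmf,msf,tgs] add [cozuw] -> 8 lines: njsta cuh rtksk inoqe amow uzp cozuw bdzu
Hunk 3: at line 3 remove [inoqe,amow] add [cizmm,nialb,sne] -> 9 lines: njsta cuh rtksk cizmm nialb sne uzp cozuw bdzu
Final line 6: sne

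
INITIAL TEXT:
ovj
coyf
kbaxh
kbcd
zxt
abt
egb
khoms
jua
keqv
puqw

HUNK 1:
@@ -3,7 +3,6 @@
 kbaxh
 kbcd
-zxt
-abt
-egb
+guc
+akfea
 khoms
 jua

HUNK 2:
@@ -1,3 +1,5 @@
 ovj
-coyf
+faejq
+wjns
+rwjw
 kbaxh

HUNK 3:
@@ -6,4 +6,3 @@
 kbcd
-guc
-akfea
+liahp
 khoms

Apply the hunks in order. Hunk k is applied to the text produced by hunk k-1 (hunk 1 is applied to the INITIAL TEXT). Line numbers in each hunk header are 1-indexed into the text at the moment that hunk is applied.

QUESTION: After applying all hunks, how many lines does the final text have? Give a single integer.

Answer: 11

Derivation:
Hunk 1: at line 3 remove [zxt,abt,egb] add [guc,akfea] -> 10 lines: ovj coyf kbaxh kbcd guc akfea khoms jua keqv puqw
Hunk 2: at line 1 remove [coyf] add [faejq,wjns,rwjw] -> 12 lines: ovj faejq wjns rwjw kbaxh kbcd guc akfea khoms jua keqv puqw
Hunk 3: at line 6 remove [guc,akfea] add [liahp] -> 11 lines: ovj faejq wjns rwjw kbaxh kbcd liahp khoms jua keqv puqw
Final line count: 11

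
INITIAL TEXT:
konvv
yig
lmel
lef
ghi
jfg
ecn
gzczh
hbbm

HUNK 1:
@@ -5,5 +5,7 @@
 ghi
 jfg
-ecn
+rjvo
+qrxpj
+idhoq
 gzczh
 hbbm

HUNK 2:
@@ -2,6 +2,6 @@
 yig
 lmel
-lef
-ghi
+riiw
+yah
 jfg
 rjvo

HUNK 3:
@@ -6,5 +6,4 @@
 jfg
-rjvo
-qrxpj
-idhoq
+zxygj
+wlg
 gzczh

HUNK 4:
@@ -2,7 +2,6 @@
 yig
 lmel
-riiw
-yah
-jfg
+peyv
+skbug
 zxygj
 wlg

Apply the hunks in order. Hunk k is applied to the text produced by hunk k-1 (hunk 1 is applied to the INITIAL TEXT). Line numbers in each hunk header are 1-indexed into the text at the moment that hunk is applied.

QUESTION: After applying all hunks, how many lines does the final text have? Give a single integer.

Answer: 9

Derivation:
Hunk 1: at line 5 remove [ecn] add [rjvo,qrxpj,idhoq] -> 11 lines: konvv yig lmel lef ghi jfg rjvo qrxpj idhoq gzczh hbbm
Hunk 2: at line 2 remove [lef,ghi] add [riiw,yah] -> 11 lines: konvv yig lmel riiw yah jfg rjvo qrxpj idhoq gzczh hbbm
Hunk 3: at line 6 remove [rjvo,qrxpj,idhoq] add [zxygj,wlg] -> 10 lines: konvv yig lmel riiw yah jfg zxygj wlg gzczh hbbm
Hunk 4: at line 2 remove [riiw,yah,jfg] add [peyv,skbug] -> 9 lines: konvv yig lmel peyv skbug zxygj wlg gzczh hbbm
Final line count: 9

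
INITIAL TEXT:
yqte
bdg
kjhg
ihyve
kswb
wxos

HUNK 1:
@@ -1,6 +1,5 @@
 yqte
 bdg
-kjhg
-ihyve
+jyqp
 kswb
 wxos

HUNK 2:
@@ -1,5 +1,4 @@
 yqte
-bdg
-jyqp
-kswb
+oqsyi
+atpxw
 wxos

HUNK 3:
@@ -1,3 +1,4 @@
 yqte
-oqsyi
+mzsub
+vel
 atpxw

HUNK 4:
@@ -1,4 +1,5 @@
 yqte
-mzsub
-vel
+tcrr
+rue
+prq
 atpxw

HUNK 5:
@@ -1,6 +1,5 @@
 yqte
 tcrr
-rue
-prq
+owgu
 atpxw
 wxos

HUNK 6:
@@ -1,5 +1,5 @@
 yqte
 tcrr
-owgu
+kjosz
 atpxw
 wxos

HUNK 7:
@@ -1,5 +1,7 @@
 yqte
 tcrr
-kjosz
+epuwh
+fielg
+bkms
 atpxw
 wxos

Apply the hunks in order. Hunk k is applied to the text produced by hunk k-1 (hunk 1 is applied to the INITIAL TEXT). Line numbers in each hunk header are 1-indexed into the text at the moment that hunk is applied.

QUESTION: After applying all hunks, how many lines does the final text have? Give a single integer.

Hunk 1: at line 1 remove [kjhg,ihyve] add [jyqp] -> 5 lines: yqte bdg jyqp kswb wxos
Hunk 2: at line 1 remove [bdg,jyqp,kswb] add [oqsyi,atpxw] -> 4 lines: yqte oqsyi atpxw wxos
Hunk 3: at line 1 remove [oqsyi] add [mzsub,vel] -> 5 lines: yqte mzsub vel atpxw wxos
Hunk 4: at line 1 remove [mzsub,vel] add [tcrr,rue,prq] -> 6 lines: yqte tcrr rue prq atpxw wxos
Hunk 5: at line 1 remove [rue,prq] add [owgu] -> 5 lines: yqte tcrr owgu atpxw wxos
Hunk 6: at line 1 remove [owgu] add [kjosz] -> 5 lines: yqte tcrr kjosz atpxw wxos
Hunk 7: at line 1 remove [kjosz] add [epuwh,fielg,bkms] -> 7 lines: yqte tcrr epuwh fielg bkms atpxw wxos
Final line count: 7

Answer: 7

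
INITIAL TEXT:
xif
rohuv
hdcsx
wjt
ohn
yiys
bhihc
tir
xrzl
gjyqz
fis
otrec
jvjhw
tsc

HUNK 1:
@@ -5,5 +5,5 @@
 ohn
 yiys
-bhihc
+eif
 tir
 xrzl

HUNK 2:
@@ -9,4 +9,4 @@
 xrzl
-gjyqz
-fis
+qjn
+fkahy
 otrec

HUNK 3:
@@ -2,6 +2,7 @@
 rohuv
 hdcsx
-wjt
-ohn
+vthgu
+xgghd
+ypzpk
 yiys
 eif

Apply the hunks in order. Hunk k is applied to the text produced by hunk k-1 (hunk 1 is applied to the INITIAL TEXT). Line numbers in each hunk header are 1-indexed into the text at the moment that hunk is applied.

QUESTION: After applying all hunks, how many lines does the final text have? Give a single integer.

Hunk 1: at line 5 remove [bhihc] add [eif] -> 14 lines: xif rohuv hdcsx wjt ohn yiys eif tir xrzl gjyqz fis otrec jvjhw tsc
Hunk 2: at line 9 remove [gjyqz,fis] add [qjn,fkahy] -> 14 lines: xif rohuv hdcsx wjt ohn yiys eif tir xrzl qjn fkahy otrec jvjhw tsc
Hunk 3: at line 2 remove [wjt,ohn] add [vthgu,xgghd,ypzpk] -> 15 lines: xif rohuv hdcsx vthgu xgghd ypzpk yiys eif tir xrzl qjn fkahy otrec jvjhw tsc
Final line count: 15

Answer: 15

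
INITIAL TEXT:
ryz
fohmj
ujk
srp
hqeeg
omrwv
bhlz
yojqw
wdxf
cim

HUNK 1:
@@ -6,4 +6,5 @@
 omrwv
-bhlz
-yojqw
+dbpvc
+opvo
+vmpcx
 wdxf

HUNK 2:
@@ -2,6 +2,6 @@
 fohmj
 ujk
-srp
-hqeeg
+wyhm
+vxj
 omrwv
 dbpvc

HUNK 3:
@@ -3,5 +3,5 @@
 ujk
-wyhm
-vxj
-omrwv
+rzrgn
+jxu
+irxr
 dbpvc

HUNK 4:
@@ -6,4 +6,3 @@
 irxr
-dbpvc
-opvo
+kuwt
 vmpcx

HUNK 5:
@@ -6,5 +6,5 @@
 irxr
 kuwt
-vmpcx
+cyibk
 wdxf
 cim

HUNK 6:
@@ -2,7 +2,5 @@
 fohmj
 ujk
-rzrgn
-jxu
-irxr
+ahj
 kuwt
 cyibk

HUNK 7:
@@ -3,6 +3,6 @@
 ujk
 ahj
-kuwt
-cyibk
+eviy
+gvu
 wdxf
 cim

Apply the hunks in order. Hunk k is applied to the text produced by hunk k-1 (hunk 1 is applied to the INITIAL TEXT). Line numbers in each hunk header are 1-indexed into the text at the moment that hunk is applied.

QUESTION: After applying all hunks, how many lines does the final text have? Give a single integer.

Answer: 8

Derivation:
Hunk 1: at line 6 remove [bhlz,yojqw] add [dbpvc,opvo,vmpcx] -> 11 lines: ryz fohmj ujk srp hqeeg omrwv dbpvc opvo vmpcx wdxf cim
Hunk 2: at line 2 remove [srp,hqeeg] add [wyhm,vxj] -> 11 lines: ryz fohmj ujk wyhm vxj omrwv dbpvc opvo vmpcx wdxf cim
Hunk 3: at line 3 remove [wyhm,vxj,omrwv] add [rzrgn,jxu,irxr] -> 11 lines: ryz fohmj ujk rzrgn jxu irxr dbpvc opvo vmpcx wdxf cim
Hunk 4: at line 6 remove [dbpvc,opvo] add [kuwt] -> 10 lines: ryz fohmj ujk rzrgn jxu irxr kuwt vmpcx wdxf cim
Hunk 5: at line 6 remove [vmpcx] add [cyibk] -> 10 lines: ryz fohmj ujk rzrgn jxu irxr kuwt cyibk wdxf cim
Hunk 6: at line 2 remove [rzrgn,jxu,irxr] add [ahj] -> 8 lines: ryz fohmj ujk ahj kuwt cyibk wdxf cim
Hunk 7: at line 3 remove [kuwt,cyibk] add [eviy,gvu] -> 8 lines: ryz fohmj ujk ahj eviy gvu wdxf cim
Final line count: 8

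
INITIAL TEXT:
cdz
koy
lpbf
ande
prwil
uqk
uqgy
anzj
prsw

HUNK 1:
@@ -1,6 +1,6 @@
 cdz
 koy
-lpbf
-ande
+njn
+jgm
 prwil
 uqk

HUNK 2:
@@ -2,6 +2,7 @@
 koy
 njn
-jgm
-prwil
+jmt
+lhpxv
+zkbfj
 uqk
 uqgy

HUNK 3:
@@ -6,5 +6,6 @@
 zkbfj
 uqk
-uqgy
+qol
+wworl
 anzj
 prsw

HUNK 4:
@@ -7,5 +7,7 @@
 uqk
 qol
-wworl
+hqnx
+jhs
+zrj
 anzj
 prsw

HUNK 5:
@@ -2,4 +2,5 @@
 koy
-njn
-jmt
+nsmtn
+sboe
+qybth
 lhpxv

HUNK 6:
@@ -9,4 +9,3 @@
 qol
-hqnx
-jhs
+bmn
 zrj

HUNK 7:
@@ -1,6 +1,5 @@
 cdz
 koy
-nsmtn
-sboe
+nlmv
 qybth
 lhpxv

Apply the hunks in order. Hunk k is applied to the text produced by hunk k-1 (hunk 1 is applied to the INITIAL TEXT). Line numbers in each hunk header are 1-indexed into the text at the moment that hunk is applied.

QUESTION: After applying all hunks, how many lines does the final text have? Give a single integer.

Answer: 12

Derivation:
Hunk 1: at line 1 remove [lpbf,ande] add [njn,jgm] -> 9 lines: cdz koy njn jgm prwil uqk uqgy anzj prsw
Hunk 2: at line 2 remove [jgm,prwil] add [jmt,lhpxv,zkbfj] -> 10 lines: cdz koy njn jmt lhpxv zkbfj uqk uqgy anzj prsw
Hunk 3: at line 6 remove [uqgy] add [qol,wworl] -> 11 lines: cdz koy njn jmt lhpxv zkbfj uqk qol wworl anzj prsw
Hunk 4: at line 7 remove [wworl] add [hqnx,jhs,zrj] -> 13 lines: cdz koy njn jmt lhpxv zkbfj uqk qol hqnx jhs zrj anzj prsw
Hunk 5: at line 2 remove [njn,jmt] add [nsmtn,sboe,qybth] -> 14 lines: cdz koy nsmtn sboe qybth lhpxv zkbfj uqk qol hqnx jhs zrj anzj prsw
Hunk 6: at line 9 remove [hqnx,jhs] add [bmn] -> 13 lines: cdz koy nsmtn sboe qybth lhpxv zkbfj uqk qol bmn zrj anzj prsw
Hunk 7: at line 1 remove [nsmtn,sboe] add [nlmv] -> 12 lines: cdz koy nlmv qybth lhpxv zkbfj uqk qol bmn zrj anzj prsw
Final line count: 12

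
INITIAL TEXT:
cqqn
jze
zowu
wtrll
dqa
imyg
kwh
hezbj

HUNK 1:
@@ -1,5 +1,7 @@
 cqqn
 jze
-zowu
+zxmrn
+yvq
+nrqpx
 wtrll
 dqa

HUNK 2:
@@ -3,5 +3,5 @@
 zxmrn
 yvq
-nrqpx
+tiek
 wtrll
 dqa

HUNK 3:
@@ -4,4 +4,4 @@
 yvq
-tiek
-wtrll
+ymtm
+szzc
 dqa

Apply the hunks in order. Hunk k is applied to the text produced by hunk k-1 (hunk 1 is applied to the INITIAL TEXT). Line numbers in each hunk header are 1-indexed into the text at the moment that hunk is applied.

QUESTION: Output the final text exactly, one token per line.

Hunk 1: at line 1 remove [zowu] add [zxmrn,yvq,nrqpx] -> 10 lines: cqqn jze zxmrn yvq nrqpx wtrll dqa imyg kwh hezbj
Hunk 2: at line 3 remove [nrqpx] add [tiek] -> 10 lines: cqqn jze zxmrn yvq tiek wtrll dqa imyg kwh hezbj
Hunk 3: at line 4 remove [tiek,wtrll] add [ymtm,szzc] -> 10 lines: cqqn jze zxmrn yvq ymtm szzc dqa imyg kwh hezbj

Answer: cqqn
jze
zxmrn
yvq
ymtm
szzc
dqa
imyg
kwh
hezbj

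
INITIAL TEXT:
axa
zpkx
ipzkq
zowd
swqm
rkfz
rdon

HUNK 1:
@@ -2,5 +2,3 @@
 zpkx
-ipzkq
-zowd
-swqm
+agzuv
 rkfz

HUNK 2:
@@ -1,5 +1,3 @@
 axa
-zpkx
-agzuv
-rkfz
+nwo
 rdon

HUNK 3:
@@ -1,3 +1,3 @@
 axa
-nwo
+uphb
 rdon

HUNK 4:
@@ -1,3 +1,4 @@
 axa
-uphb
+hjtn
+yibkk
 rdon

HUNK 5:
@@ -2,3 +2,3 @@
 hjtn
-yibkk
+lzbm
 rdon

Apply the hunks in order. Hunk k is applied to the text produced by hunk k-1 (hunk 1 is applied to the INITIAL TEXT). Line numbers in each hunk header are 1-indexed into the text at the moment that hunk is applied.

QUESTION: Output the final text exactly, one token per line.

Hunk 1: at line 2 remove [ipzkq,zowd,swqm] add [agzuv] -> 5 lines: axa zpkx agzuv rkfz rdon
Hunk 2: at line 1 remove [zpkx,agzuv,rkfz] add [nwo] -> 3 lines: axa nwo rdon
Hunk 3: at line 1 remove [nwo] add [uphb] -> 3 lines: axa uphb rdon
Hunk 4: at line 1 remove [uphb] add [hjtn,yibkk] -> 4 lines: axa hjtn yibkk rdon
Hunk 5: at line 2 remove [yibkk] add [lzbm] -> 4 lines: axa hjtn lzbm rdon

Answer: axa
hjtn
lzbm
rdon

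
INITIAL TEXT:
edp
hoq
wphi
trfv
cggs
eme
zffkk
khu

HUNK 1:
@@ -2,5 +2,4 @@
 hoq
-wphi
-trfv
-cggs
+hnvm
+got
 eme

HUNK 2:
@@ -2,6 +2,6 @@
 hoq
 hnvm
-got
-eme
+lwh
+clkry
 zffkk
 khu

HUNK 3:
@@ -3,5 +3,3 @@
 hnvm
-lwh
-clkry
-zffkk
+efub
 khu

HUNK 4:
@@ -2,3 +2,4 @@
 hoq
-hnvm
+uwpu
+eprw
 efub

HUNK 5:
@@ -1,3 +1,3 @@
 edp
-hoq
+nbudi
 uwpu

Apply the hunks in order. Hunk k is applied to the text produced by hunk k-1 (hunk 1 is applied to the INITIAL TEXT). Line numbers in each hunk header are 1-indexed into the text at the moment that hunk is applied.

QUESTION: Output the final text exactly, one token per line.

Hunk 1: at line 2 remove [wphi,trfv,cggs] add [hnvm,got] -> 7 lines: edp hoq hnvm got eme zffkk khu
Hunk 2: at line 2 remove [got,eme] add [lwh,clkry] -> 7 lines: edp hoq hnvm lwh clkry zffkk khu
Hunk 3: at line 3 remove [lwh,clkry,zffkk] add [efub] -> 5 lines: edp hoq hnvm efub khu
Hunk 4: at line 2 remove [hnvm] add [uwpu,eprw] -> 6 lines: edp hoq uwpu eprw efub khu
Hunk 5: at line 1 remove [hoq] add [nbudi] -> 6 lines: edp nbudi uwpu eprw efub khu

Answer: edp
nbudi
uwpu
eprw
efub
khu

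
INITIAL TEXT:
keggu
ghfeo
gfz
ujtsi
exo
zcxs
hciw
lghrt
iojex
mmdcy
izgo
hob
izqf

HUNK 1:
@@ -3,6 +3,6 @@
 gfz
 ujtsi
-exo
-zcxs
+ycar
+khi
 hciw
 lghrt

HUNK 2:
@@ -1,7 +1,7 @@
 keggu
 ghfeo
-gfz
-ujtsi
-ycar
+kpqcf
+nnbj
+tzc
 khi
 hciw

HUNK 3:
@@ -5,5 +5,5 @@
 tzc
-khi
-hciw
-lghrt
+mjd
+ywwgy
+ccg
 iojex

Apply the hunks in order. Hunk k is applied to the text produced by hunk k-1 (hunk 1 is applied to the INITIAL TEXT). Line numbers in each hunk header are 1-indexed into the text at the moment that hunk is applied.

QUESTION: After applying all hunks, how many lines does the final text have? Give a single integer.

Answer: 13

Derivation:
Hunk 1: at line 3 remove [exo,zcxs] add [ycar,khi] -> 13 lines: keggu ghfeo gfz ujtsi ycar khi hciw lghrt iojex mmdcy izgo hob izqf
Hunk 2: at line 1 remove [gfz,ujtsi,ycar] add [kpqcf,nnbj,tzc] -> 13 lines: keggu ghfeo kpqcf nnbj tzc khi hciw lghrt iojex mmdcy izgo hob izqf
Hunk 3: at line 5 remove [khi,hciw,lghrt] add [mjd,ywwgy,ccg] -> 13 lines: keggu ghfeo kpqcf nnbj tzc mjd ywwgy ccg iojex mmdcy izgo hob izqf
Final line count: 13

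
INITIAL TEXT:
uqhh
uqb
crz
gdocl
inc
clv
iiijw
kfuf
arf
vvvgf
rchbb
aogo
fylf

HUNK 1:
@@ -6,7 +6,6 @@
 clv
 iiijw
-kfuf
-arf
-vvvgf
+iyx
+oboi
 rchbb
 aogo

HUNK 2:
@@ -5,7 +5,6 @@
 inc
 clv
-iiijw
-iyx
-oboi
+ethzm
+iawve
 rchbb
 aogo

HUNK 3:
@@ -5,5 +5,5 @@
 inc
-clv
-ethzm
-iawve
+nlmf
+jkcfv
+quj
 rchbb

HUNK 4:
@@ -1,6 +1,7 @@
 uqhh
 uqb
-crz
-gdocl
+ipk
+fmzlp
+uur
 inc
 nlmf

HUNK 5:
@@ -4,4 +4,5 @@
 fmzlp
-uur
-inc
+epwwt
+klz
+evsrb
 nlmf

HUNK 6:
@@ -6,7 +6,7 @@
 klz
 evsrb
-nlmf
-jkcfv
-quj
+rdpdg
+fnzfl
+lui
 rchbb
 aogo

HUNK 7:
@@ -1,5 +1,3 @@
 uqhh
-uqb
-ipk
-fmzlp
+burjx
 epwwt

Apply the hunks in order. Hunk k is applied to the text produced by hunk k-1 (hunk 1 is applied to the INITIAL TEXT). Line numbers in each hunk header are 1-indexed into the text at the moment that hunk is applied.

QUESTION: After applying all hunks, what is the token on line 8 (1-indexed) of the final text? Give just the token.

Answer: lui

Derivation:
Hunk 1: at line 6 remove [kfuf,arf,vvvgf] add [iyx,oboi] -> 12 lines: uqhh uqb crz gdocl inc clv iiijw iyx oboi rchbb aogo fylf
Hunk 2: at line 5 remove [iiijw,iyx,oboi] add [ethzm,iawve] -> 11 lines: uqhh uqb crz gdocl inc clv ethzm iawve rchbb aogo fylf
Hunk 3: at line 5 remove [clv,ethzm,iawve] add [nlmf,jkcfv,quj] -> 11 lines: uqhh uqb crz gdocl inc nlmf jkcfv quj rchbb aogo fylf
Hunk 4: at line 1 remove [crz,gdocl] add [ipk,fmzlp,uur] -> 12 lines: uqhh uqb ipk fmzlp uur inc nlmf jkcfv quj rchbb aogo fylf
Hunk 5: at line 4 remove [uur,inc] add [epwwt,klz,evsrb] -> 13 lines: uqhh uqb ipk fmzlp epwwt klz evsrb nlmf jkcfv quj rchbb aogo fylf
Hunk 6: at line 6 remove [nlmf,jkcfv,quj] add [rdpdg,fnzfl,lui] -> 13 lines: uqhh uqb ipk fmzlp epwwt klz evsrb rdpdg fnzfl lui rchbb aogo fylf
Hunk 7: at line 1 remove [uqb,ipk,fmzlp] add [burjx] -> 11 lines: uqhh burjx epwwt klz evsrb rdpdg fnzfl lui rchbb aogo fylf
Final line 8: lui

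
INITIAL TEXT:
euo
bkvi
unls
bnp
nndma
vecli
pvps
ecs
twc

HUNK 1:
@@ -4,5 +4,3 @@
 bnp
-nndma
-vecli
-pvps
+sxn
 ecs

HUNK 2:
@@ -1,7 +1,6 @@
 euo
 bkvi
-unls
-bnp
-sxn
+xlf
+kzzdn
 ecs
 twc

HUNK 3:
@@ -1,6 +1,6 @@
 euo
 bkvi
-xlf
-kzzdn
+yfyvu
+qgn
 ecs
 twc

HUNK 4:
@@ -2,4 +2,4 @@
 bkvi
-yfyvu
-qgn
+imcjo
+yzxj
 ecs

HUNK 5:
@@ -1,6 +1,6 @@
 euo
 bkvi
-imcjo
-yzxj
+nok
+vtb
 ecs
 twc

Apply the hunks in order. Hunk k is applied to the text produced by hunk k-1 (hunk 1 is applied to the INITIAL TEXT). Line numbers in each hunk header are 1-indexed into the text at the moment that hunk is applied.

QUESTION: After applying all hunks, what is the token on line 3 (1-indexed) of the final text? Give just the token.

Hunk 1: at line 4 remove [nndma,vecli,pvps] add [sxn] -> 7 lines: euo bkvi unls bnp sxn ecs twc
Hunk 2: at line 1 remove [unls,bnp,sxn] add [xlf,kzzdn] -> 6 lines: euo bkvi xlf kzzdn ecs twc
Hunk 3: at line 1 remove [xlf,kzzdn] add [yfyvu,qgn] -> 6 lines: euo bkvi yfyvu qgn ecs twc
Hunk 4: at line 2 remove [yfyvu,qgn] add [imcjo,yzxj] -> 6 lines: euo bkvi imcjo yzxj ecs twc
Hunk 5: at line 1 remove [imcjo,yzxj] add [nok,vtb] -> 6 lines: euo bkvi nok vtb ecs twc
Final line 3: nok

Answer: nok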